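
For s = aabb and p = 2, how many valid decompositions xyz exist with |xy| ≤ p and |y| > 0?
3

For s = 'aabb' with pumping length p = 2:

Constraints: |xy| ≤ 2, |y| > 0

Valid decompositions (|xy| ≤ p, |y| ≥ 1):
  • x='', y='a', z='abb'
  • x='a', y='a', z='bb'
  • x='', y='aa', z='bb'

Total count: 3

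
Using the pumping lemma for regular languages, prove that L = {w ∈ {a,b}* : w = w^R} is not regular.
Assume for contradiction that L is regular, and let p ≥ 1 be the pumping length given by the pumping lemma.
Choose s = a^p b a^p. Then s ∈ L (it reads the same in both directions) and |s| = 2p + 1 ≥ p.
By the pumping lemma, s = xyz for some x, y, z with |xy| ≤ p, |y| ≥ 1, and xy^i z ∈ L for every i ≥ 0.
Since |xy| ≤ p and the first p symbols of s are all a's, y = a^k for some k with 1 ≤ k ≤ p.

Take i = 0: xy⁰z = a^(p − k) b a^p.
Its reversal is a^p b a^(p − k). These differ because the block of a's before the unique b has length p − k in one and p in the other, and p − k ≠ p since k ≥ 1. So xy⁰z is not a palindrome, i.e. xy⁰z ∉ L.

This contradicts the pumping lemma, which requires xy^i z ∈ L for all i ≥ 0.
Hence L = {w ∈ {a,b}* : w = w^R} is not regular. ∎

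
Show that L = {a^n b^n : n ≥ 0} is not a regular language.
Assume for contradiction that L is regular, and let p ≥ 1 be the pumping length given by the pumping lemma.
Choose s = a^p b^p. Then s ∈ L and |s| = 2p ≥ p.
By the pumping lemma, s = xyz for some x, y, z with |xy| ≤ p, |y| ≥ 1, and xy^i z ∈ L for every i ≥ 0.
Since |xy| ≤ p and the first p symbols of s are all a's, we must have y = a^k for some k with 1 ≤ k ≤ p.

Take i = 3: xy³z = a^(p + 2k) b^p.
This string has p + 2k a's but p b's, and p + 2k > p because k ≥ 1. So xy³z ∉ L.

This contradicts the pumping lemma, which requires xy^i z ∈ L for all i ≥ 0.
Hence L = {a^n b^n : n ≥ 0} is not regular. ∎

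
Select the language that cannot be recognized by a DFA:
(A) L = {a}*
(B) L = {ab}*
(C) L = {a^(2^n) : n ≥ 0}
(C) {a^(2^n) : n ≥ 0}

(C) L = {a^(2^n) : n ≥ 0} is NOT regular.

The pumping lemma can be used to prove this:
After pumping, length is no longer a power of 2

The other languages are regular because they can be recognized by finite automata.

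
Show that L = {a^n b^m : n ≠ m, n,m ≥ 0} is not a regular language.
Assume for contradiction that L is regular, and let p ≥ 1 be the pumping length given by the pumping lemma.
Choose s = a^p b^(p + p!). Then s ∈ L because p ≠ p + p! (as p! ≥ 1), and |s| ≥ p.
By the pumping lemma, s = xyz for some x, y, z with |xy| ≤ p, |y| ≥ 1, and xy^i z ∈ L for every i ≥ 0.
Since |xy| ≤ p and the first p symbols of s are all a's, y = a^k for some k with 1 ≤ k ≤ p.
For every i ≥ 0, xy^i z = a^(p + (i − 1)k) b^(p + p!).

Because 1 ≤ k ≤ p, k divides p!. Let t = p!/k (a positive integer) and take i = t + 1.
Then the number of a's is p + tk = p + p!, which equals the number of b's.
So xy^(t+1) z = a^(p + p!) b^(p + p!) has equally many a's and b's and is NOT in L.

This contradicts the pumping lemma, which requires xy^i z ∈ L for all i ≥ 0.
Hence L = {a^n b^m : n ≠ m, n,m ≥ 0} is not regular. ∎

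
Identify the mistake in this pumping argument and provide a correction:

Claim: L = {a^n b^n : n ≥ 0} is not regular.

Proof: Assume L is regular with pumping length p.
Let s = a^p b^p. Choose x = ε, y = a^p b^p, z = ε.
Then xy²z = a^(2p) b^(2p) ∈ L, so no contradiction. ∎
Error: The decomposition violates |xy| ≤ p. With y = a^p b^p, |xy| = |y| = 2p > p. (The proof also miscomputes xy²z, which would be a^p b^p a^p b^p rather than a^(2p) b^(2p), and it wrongly treats one harmless decomposition as settling the matter — the prover does not get to choose the decomposition.)

Correction: The pumping lemma requires |xy| ≤ p, and the argument must handle every decomposition satisfying |xy| ≤ p, |y| ≥ 1. Since s starts with p a's, any such y consists only of a's, say y = a^k with k ≥ 1. Then xy²z = a^(p+k) b^p has unequal numbers of a's and b's, so xy²z ∉ L — the required contradiction.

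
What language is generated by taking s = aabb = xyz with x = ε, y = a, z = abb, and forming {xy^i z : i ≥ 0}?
{xy^i z : i ≥ 0} = {a^(i+1) b^2 : i ≥ 0} = {abb, aabb, aaabb, ...}

With x = ε, y = a, z = abb: Starting with aabb and pumping the first 'a' (z = abb keeps the second 'a'), we get strings with i+1 a's followed by 2 b's for i = 0, 1, 2, ...; note bb is not produced because z always contributes one a.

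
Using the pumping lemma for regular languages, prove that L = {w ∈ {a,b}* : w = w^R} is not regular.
Assume for contradiction that L is regular, and let p ≥ 1 be the pumping length given by the pumping lemma.
Choose s = a^p b a^p. Then s ∈ L (it reads the same in both directions) and |s| = 2p + 1 ≥ p.
By the pumping lemma, s = xyz for some x, y, z with |xy| ≤ p, |y| ≥ 1, and xy^i z ∈ L for every i ≥ 0.
Since |xy| ≤ p and the first p symbols of s are all a's, y = a^k for some k with 1 ≤ k ≤ p.

Take i = 0: xy⁰z = a^(p − k) b a^p.
Its reversal is a^p b a^(p − k). These differ because the block of a's before the unique b has length p − k in one and p in the other, and p − k ≠ p since k ≥ 1. So xy⁰z is not a palindrome, i.e. xy⁰z ∉ L.

This contradicts the pumping lemma, which requires xy^i z ∈ L for all i ≥ 0.
Hence L = {w ∈ {a,b}* : w = w^R} is not regular. ∎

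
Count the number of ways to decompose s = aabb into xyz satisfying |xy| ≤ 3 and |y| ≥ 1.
6

For s = 'aabb' with pumping length p = 3:

Constraints: |xy| ≤ 3, |y| > 0

Valid decompositions (|xy| ≤ p, |y| ≥ 1):
  • x='', y='a', z='abb'
  • x='a', y='a', z='bb'
  • x='', y='aa', z='bb'
  • x='aa', y='b', z='b'
  • x='a', y='ab', z='b'
  • x='', y='aab', z='b'

Total count: 6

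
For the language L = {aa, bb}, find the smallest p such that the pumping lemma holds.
p = 3

For a finite language L, the pumping lemma holds vacuously if p > max|s| for s ∈ L.

The longest string in L = {aa, bb} has length 2.
If p = 3, then no string s ∈ L has |s| ≥ p, so the condition is vacuously true.

The minimum pumping length is p = 3.

Why no smaller p works: for any p ≤ 2, the longest string s ∈ L has |s| = 2 ≥ p, so it would
have to be pumpable; but pumping up (i = 2, 3, ...) produces ever longer strings, which cannot all lie in the
finite language L. So the pumping property fails for every p ≤ 2.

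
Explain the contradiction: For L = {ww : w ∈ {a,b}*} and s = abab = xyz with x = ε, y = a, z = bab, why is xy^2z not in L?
xy²z = aabab ∉ L

Pumping with i = 2 replaces y = a by y² = aa:
- Original: s = xyz = abab; abab splits into halves ab · ab, which are equal, so it is in L (w = ab)
- Pumped: xy²z = ε · aa · bab = aabab
- aabab has odd length 5, so it cannot be written as ww and is not in L

The pumping lemma would require xy²z ∈ L, so this decomposition yields a contradiction.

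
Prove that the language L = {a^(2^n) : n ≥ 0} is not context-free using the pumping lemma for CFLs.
Assume for contradiction that L is context-free, and let p ≥ 1 be the pumping length given by the pumping lemma for CFLs.
Choose s = a^(2^p). Then s ∈ L and |s| = 2^p ≥ p.
By the CFL pumping lemma, s = uvxyz for some u, v, x, y, z with |vxy| ≤ p, |vy| ≥ 1, and uv^i xy^i z ∈ L for every i ≥ 0.
All symbols are a's, so only lengths matter: let k = |vy|, with 1 ≤ k ≤ |vxy| ≤ p < 2^p.

Take i = 2: |uv²xy²z| = 2^p + k, and 2^p < 2^p + k < 2^p + 2^p = 2^(p+1).
So the length lies strictly between consecutive powers of two and is not a power of 2; uv²xy²z ∉ L.

This contradicts the CFL pumping lemma, which requires uv^i xy^i z ∈ L for all i ≥ 0.
Hence L = {a^(2^n) : n ≥ 0} is not context-free. ∎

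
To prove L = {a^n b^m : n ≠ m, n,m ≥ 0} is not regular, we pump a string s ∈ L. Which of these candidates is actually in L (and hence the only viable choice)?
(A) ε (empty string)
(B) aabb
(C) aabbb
(C) aabbb

The pumping lemma is applied to a string s that lies in L, so first check membership of each option:
- (A) ε = a^0 b^0 has n = m = 0, so it is not in L ✗
- (B) aabb = a^2 b^2 has n = m = 2, so it is not in L ✗
- (C) aabbb = a^2 b^3 with 2 ≠ 3, so it is in L ✓

Only (C) aabbb is in L, so it is the only candidate that could play the role of s.
(In a complete proof one picks s in terms of the pumping length p so that |s| ≥ p is guaranteed; a fixed string like aabbb illustrates the shape of such an s.)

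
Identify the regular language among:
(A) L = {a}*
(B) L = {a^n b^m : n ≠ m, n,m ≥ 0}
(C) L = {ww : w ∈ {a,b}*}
(A) {a}*

(A) L = {a}* is regular.

This can be recognized by a finite automaton (DFA/NFA).
Regular expressions like {a}* define regular languages.

The other choices are not regular:
- {ww : w ∈ {a,b}*}: After pumping, the two halves no longer match
- {a^n b^m : n ≠ m, n,m ≥ 0}: After pumping a's, we can make n = m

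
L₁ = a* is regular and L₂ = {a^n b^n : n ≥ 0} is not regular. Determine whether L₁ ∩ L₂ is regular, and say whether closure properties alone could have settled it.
Yes — L₁ ∩ L₂ is regular.

A string of a* contains no b's, and the only string of {a^n b^n} with no b's is ε (n = 0). So L₁ ∩ L₂ = {ε}, a finite language, which is regular.

Note that the bare facts "L₁ regular, L₂ non-regular" do not settle the question by themselves: the closure of regular languages under ∪, ∩, complement and difference applies only when BOTH operands are regular. With a non-regular operand the result can come out regular or non-regular depending on the specific languages, so one has to work out L₁ ∩ L₂ for this particular pair, as above.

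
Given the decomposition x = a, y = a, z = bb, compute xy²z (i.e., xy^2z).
aaabb

Given x = 'a', y = 'a', z = 'bb' and i = 2:

xy^2z = x + y·y·...·y (2 times) + z
       = 'a' + 'a'^2 + 'bb'
       = 'a' + 'aa' + 'bb'
       = 'aaabb'

The pumped string is 'aaabb' with length 5.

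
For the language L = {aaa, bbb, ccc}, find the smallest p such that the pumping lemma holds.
p = 4

For a finite language L, the pumping lemma holds vacuously if p > max|s| for s ∈ L.

The longest string in L = {aaa, bbb, ccc} has length 3.
If p = 4, then no string s ∈ L has |s| ≥ p, so the condition is vacuously true.

The minimum pumping length is p = 4.

Why no smaller p works: for any p ≤ 3, the longest string s ∈ L has |s| = 3 ≥ p, so it would
have to be pumpable; but pumping up (i = 2, 3, ...) produces ever longer strings, which cannot all lie in the
finite language L. So the pumping property fails for every p ≤ 3.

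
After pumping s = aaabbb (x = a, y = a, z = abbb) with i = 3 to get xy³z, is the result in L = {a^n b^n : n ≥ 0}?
No

xy³z = a · aaa · abbb = aaaaabbb.
aaaaabbb has 5 a's and 3 b's; 5 ≠ 3, so it is not in L.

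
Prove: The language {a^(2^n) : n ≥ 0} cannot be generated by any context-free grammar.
Assume for contradiction that L is context-free, and let p ≥ 1 be the pumping length given by the pumping lemma for CFLs.
Choose s = a^(2^p). Then s ∈ L and |s| = 2^p ≥ p.
By the CFL pumping lemma, s = uvxyz for some u, v, x, y, z with |vxy| ≤ p, |vy| ≥ 1, and uv^i xy^i z ∈ L for every i ≥ 0.
All symbols are a's, so only lengths matter: let k = |vy|, with 1 ≤ k ≤ |vxy| ≤ p < 2^p.

Take i = 2: |uv²xy²z| = 2^p + k, and 2^p < 2^p + k < 2^p + 2^p = 2^(p+1).
So the length lies strictly between consecutive powers of two and is not a power of 2; uv²xy²z ∉ L.

This contradicts the CFL pumping lemma, which requires uv^i xy^i z ∈ L for all i ≥ 0.
Hence L = {a^(2^n) : n ≥ 0} is not context-free. ∎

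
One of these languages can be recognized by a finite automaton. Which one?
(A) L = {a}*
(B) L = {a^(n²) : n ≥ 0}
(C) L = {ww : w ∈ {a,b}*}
(A) {a}*

(A) L = {a}* is regular.

This can be recognized by a finite automaton (DFA/NFA).
Regular expressions like {a}* define regular languages.

The other choices are not regular:
- {a^(n²) : n ≥ 0}: After pumping, length is no longer a perfect square
- {ww : w ∈ {a,b}*}: After pumping, the two halves no longer match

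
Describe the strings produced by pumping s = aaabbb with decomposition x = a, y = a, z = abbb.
{xy^i z : i ≥ 0} = {a^(2+i) b^3 : i ≥ 0} = {aabbb, aaabbb, aaaabbb, ...}

With x = a, y = a, z = abbb: Starting with aaabbb and pumping the second 'a', we get strings with 2+i a's followed by 3 b's for i = 0, 1, 2, ...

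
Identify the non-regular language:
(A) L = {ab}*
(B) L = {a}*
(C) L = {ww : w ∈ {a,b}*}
(C) {ww : w ∈ {a,b}*}

(C) L = {ww : w ∈ {a,b}*} is NOT regular.

The pumping lemma can be used to prove this:
After pumping, the two halves no longer match

The other languages are regular because they can be recognized by finite automata.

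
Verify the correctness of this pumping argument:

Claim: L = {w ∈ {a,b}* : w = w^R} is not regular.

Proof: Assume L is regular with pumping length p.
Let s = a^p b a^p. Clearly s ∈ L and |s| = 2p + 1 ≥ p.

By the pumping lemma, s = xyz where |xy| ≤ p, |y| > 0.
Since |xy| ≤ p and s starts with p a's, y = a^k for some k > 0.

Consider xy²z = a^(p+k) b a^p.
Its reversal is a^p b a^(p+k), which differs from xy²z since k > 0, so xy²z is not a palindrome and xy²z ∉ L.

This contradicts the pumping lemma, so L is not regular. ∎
The proof is correct.

This proof is valid because:
1. s = a^p b a^p is in L and is chosen in terms of p, so |s| ≥ p holds for every p
2. The decomposition analysis is correct: |xy| ≤ p forces y to lie inside the leading a's
3. The contradiction is valid: a^(p+k) b a^p has more a's before the b than after it, so it is not a palindrome
4. The conclusion follows logically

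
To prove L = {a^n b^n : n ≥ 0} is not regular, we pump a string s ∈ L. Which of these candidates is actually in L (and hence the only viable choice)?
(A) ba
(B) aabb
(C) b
(B) aabb

The pumping lemma is applied to a string s that lies in L, so first check membership of each option:
- (A) ba has an a after a b, so it is not of the form a^n b^n and is not in L ✗
- (B) aabb = a^2 b^2 has equal counts (2 = 2), so it is in L ✓
- (C) b has 0 a's and 1 b's; 0 ≠ 1, so it is not in L ✗

Only (B) aabb is in L, so it is the only candidate that could play the role of s.
(In a complete proof one picks s in terms of the pumping length p so that |s| ≥ p is guaranteed; a fixed string like aabb illustrates the shape of such an s.)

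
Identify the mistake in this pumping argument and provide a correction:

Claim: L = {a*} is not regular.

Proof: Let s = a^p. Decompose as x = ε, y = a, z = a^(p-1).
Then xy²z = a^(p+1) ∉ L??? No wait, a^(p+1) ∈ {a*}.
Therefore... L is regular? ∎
Error: The proof attempts to show a*  is not regular, but a* IS regular!

Correction: a* is a regular language (recognized by a simple DFA with one accepting state and self-loop on 'a'). The pumping lemma can only prove non-regularity, not regularity. For regular languages, pumping always works.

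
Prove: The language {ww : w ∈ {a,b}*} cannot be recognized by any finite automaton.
Assume for contradiction that L is regular, and let p ≥ 1 be the pumping length given by the pumping lemma.
Choose s = a^p b a^p b. Then s ∈ L (take w = a^p b) and |s| = 2p + 2 ≥ p.
By the pumping lemma, s = xyz for some x, y, z with |xy| ≤ p, |y| ≥ 1, and xy^i z ∈ L for every i ≥ 0.
Since |xy| ≤ p and the first p symbols of s are all a's, y = a^k for some k with 1 ≤ k ≤ p.

Take i = 2: t = xy²z = a^(p + k) b a^p b.
Suppose t = uu for some string u. The string t contains exactly two b's and ends in b, so u contains exactly one b and ends in b; hence u = a^j b for some j, and uu = a^j b a^j b. Comparing with t = a^(p + k) b a^p b forces j = p + k (first block) and j = p (second block), which is impossible since k ≥ 1. So t ∉ L.

This contradicts the pumping lemma, which requires xy^i z ∈ L for all i ≥ 0.
Hence L = {ww : w ∈ {a,b}*} is not regular. ∎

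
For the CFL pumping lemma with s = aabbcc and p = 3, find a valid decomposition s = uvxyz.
u='aa', v='b', x='b', y='c', z='c'

For s = aabbcc with pumping length p = 3:

One valid decomposition:
- u = 'aa'
- v = 'b'
- x = 'b'
- y = 'c'
- z = 'c'

Verification:
- uvxyz = 'aa' + 'b' + 'b' + 'c' + 'c' = aabbcc ✓
- |vxy| = |'bbc'| = 3 ≤ 3 ✓
- |vy| = |'bc'| = 2 > 0 ✓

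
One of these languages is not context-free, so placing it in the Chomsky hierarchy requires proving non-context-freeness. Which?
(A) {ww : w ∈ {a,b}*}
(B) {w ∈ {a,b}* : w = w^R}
(A) {ww : w ∈ {a,b}*}

(A) {ww : w ∈ {a,b}*} requires the CFL pumping lemma.

- {w ∈ {a,b}* : w = w^R} is context-free (but not regular)
  • Can be shown non-regular with the regular pumping lemma
  • After pumping, the string is no longer symmetric

- {ww : w ∈ {a,b}*} is NOT context-free
  • Requires the CFL pumping lemma to prove
  • Cannot verify equality of two arbitrary substrings

The CFL pumping lemma is "stronger" in that it can prove non-membership
in the larger class of context-free languages.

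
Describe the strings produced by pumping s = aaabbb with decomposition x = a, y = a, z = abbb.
{xy^i z : i ≥ 0} = {a^(2+i) b^3 : i ≥ 0} = {aabbb, aaabbb, aaaabbb, ...}

With x = a, y = a, z = abbb: Starting with aaabbb and pumping the second 'a', we get strings with 2+i a's followed by 3 b's for i = 0, 1, 2, ...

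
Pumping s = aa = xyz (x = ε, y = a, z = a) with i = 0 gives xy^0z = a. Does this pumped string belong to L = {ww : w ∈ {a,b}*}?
No

xy⁰z = ε · ε · a = a.
a has odd length 1, so it cannot be written as ww and is not in L.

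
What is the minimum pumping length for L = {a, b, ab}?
p = 3

For a finite language L, the pumping lemma holds vacuously if p > max|s| for s ∈ L.

The longest string in L = {a, b, ab} has length 2.
If p = 3, then no string s ∈ L has |s| ≥ p, so the condition is vacuously true.

The minimum pumping length is p = 3.

Why no smaller p works: for any p ≤ 2, the longest string s ∈ L has |s| = 2 ≥ p, so it would
have to be pumpable; but pumping up (i = 2, 3, ...) produces ever longer strings, which cannot all lie in the
finite language L. So the pumping property fails for every p ≤ 2.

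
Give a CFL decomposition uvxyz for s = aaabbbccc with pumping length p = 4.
u='aa', v='a', x='bb', y='b', z='ccc'

For s = aaabbbccc with pumping length p = 4:

One valid decomposition:
- u = 'aa'
- v = 'a'
- x = 'bb'
- y = 'b'
- z = 'ccc'

Verification:
- uvxyz = 'aa' + 'a' + 'bb' + 'b' + 'ccc' = aaabbbccc ✓
- |vxy| = |'abbb'| = 4 ≤ 4 ✓
- |vy| = |'ab'| = 2 > 0 ✓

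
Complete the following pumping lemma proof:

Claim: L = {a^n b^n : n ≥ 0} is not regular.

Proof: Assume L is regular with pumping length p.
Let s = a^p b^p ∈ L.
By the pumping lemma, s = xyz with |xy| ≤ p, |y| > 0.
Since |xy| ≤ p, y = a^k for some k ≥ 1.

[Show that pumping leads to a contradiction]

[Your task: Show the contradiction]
Consider xy²z = a^(p+k) b^p.

Since k ≥ 1, we have p + k > p.
So xy²z has more a's than b's: (p+k) a's vs p b's.
This means xy²z ∉ L because a^n b^n requires equal counts.

This contradicts the pumping lemma which states xy²z ∈ L.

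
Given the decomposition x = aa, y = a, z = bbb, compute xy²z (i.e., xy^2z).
aaaabbb

Given x = 'aa', y = 'a', z = 'bbb' and i = 2:

xy^2z = x + y·y·...·y (2 times) + z
       = 'aa' + 'a'^2 + 'bbb'
       = 'aa' + 'aa' + 'bbb'
       = 'aaaabbb'

The pumped string is 'aaaabbb' with length 7.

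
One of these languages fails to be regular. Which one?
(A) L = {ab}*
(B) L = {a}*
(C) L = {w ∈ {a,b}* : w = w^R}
(C) {w ∈ {a,b}* : w = w^R}

(C) L = {w ∈ {a,b}* : w = w^R} is NOT regular.

The pumping lemma can be used to prove this:
After pumping, the string is no longer symmetric

The other languages are regular because they can be recognized by finite automata.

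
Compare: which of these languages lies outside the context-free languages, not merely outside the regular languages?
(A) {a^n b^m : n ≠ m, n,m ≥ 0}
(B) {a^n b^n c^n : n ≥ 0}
(B) {a^n b^n c^n : n ≥ 0}

(B) {a^n b^n c^n : n ≥ 0} requires the CFL pumping lemma.

- {a^n b^m : n ≠ m, n,m ≥ 0} is context-free (but not regular)
  • Can be shown non-regular with the regular pumping lemma
  • After pumping a's, we can make n = m

- {a^n b^n c^n : n ≥ 0} is NOT context-free
  • Requires the CFL pumping lemma to prove
  • Cannot maintain three equal counts simultaneously

The CFL pumping lemma is "stronger" in that it can prove non-membership
in the larger class of context-free languages.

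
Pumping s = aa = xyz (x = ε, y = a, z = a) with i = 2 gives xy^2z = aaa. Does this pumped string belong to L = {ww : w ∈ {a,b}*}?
No

xy²z = ε · aa · a = aaa.
aaa has odd length 3, so it cannot be written as ww and is not in L.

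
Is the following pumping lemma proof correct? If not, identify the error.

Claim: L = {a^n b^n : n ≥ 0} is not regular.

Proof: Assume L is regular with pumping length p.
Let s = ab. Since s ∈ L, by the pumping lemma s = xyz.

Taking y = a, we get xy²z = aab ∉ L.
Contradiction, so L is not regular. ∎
The proof is INCORRECT.

Error: The string s = ab may be shorter than p.
The pumping lemma only applies to strings with |s| ≥ p, and p is not under our control.
We must choose s in terms of p, e.g. s = a^p b^p, to ensure |s| ≥ p.
(The proof also fixes one particular y; a valid argument must handle every decomposition with |xy| ≤ p and |y| ≥ 1 — for s = a^p b^p this forces y = a^k, and then xy²z = a^(p+k) b^p ∉ L.)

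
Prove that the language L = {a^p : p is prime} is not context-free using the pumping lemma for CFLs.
Assume for contradiction that L is context-free, and let p ≥ 1 be the pumping length given by the pumping lemma for CFLs.
Choose a prime q with q ≥ p and let s = a^q. Then s ∈ L and |s| = q ≥ p.
By the CFL pumping lemma, s = uvxyz for some u, v, x, y, z with |vxy| ≤ p, |vy| ≥ 1, and uv^i xy^i z ∈ L for every i ≥ 0.
All symbols are a's, so only lengths matter: let k = |vy|, with 1 ≤ k ≤ p. Then |uv^i xy^i z| = q + (i − 1)k.

Take i = q + 1: the length is q + qk = q(k + 1).
Both factors satisfy q ≥ 2 and k + 1 ≥ 2, so q(k + 1) is composite and uv^(q+1) xy^(q+1) z ∉ L.

This contradicts the CFL pumping lemma, which requires uv^i xy^i z ∈ L for all i ≥ 0.
Hence L = {a^p : p is prime} is not context-free. ∎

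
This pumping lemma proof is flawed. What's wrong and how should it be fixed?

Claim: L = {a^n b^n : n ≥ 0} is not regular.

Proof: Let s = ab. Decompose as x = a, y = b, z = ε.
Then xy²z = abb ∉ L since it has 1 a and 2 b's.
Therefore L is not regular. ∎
Error: The string s = ab might be shorter than the pumping length p.

Correction: Choose s = a^p b^p to ensure |s| ≥ p. Also, the decomposition is wrong: with |xy| ≤ p, y cannot include b's when s starts with p a's.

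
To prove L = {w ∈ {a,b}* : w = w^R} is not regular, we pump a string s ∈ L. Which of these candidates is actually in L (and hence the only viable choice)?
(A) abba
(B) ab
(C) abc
(A) abba

The pumping lemma is applied to a string s that lies in L, so first check membership of each option:
- (A) abba reversed is abba, the same string, so it is a palindrome and is in L ✓
- (B) ab reversed is ba ≠ ab, so it is not a palindrome and is not in L ✗
- (C) abc reversed is cba ≠ abc, so it is not a palindrome and is not in L ✗

Only (A) abba is in L, so it is the only candidate that could play the role of s.
(In a complete proof one picks s in terms of the pumping length p so that |s| ≥ p is guaranteed; a fixed string like abba illustrates the shape of such an s.)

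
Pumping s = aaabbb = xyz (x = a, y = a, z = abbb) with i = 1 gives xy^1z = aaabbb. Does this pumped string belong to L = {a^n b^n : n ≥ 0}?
Yes

xy¹z = a · a · abbb = aaabbb.
aaabbb = a^3 b^3 has equal counts (3 = 3), so it is in L.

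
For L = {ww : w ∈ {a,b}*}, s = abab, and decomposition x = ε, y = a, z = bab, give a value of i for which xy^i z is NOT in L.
i = 0

xy⁰z = ε · ε · bab = bab; bab has odd length 3, so it cannot be written as ww and is not in L.
(Other choices also work, e.g. i = 2, 3; only i = 1 is guaranteed to stay in L since xy¹z = s.)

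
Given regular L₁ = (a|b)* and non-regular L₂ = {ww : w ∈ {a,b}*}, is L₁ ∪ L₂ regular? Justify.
Yes — L₁ ∪ L₂ is regular.

{ww} ⊆ (a|b)*, so L₁ ∪ L₂ = (a|b)*, which is regular.

Note that the bare facts "L₁ regular, L₂ non-regular" do not settle the question by themselves: the closure of regular languages under ∪, ∩, complement and difference applies only when BOTH operands are regular. With a non-regular operand the result can come out regular or non-regular depending on the specific languages, so one has to work out L₁ ∪ L₂ for this particular pair, as above.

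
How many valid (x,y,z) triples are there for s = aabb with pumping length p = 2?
3

For s = 'aabb' with pumping length p = 2:

Constraints: |xy| ≤ 2, |y| > 0

Valid decompositions (|xy| ≤ p, |y| ≥ 1):
  • x='', y='a', z='abb'
  • x='a', y='a', z='bb'
  • x='', y='aa', z='bb'

Total count: 3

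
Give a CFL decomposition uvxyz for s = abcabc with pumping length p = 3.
u='ab', v='c', x='a', y='b', z='c'

For s = abcabc with pumping length p = 3:

One valid decomposition:
- u = 'ab'
- v = 'c'
- x = 'a'
- y = 'b'
- z = 'c'

Verification:
- uvxyz = 'ab' + 'c' + 'a' + 'b' + 'c' = abcabc ✓
- |vxy| = |'cab'| = 3 ≤ 3 ✓
- |vy| = |'cb'| = 2 > 0 ✓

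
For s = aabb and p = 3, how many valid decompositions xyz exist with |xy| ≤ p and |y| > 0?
6

For s = 'aabb' with pumping length p = 3:

Constraints: |xy| ≤ 3, |y| > 0

Valid decompositions (|xy| ≤ p, |y| ≥ 1):
  • x='', y='a', z='abb'
  • x='a', y='a', z='bb'
  • x='', y='aa', z='bb'
  • x='aa', y='b', z='b'
  • x='a', y='ab', z='b'
  • x='', y='aab', z='b'

Total count: 6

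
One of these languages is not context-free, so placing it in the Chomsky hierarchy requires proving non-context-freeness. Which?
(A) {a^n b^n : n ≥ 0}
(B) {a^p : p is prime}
(B) {a^p : p is prime}

(B) {a^p : p is prime} requires the CFL pumping lemma.

- {a^n b^n : n ≥ 0} is context-free (but not regular)
  • Can be shown non-regular with the regular pumping lemma
  • After pumping, the number of a's and b's become unequal

- {a^p : p is prime} is NOT context-free
  • Requires the CFL pumping lemma to prove
  • The CFL pumping lemma also fails because prime gaps are unbounded

The CFL pumping lemma is "stronger" in that it can prove non-membership
in the larger class of context-free languages.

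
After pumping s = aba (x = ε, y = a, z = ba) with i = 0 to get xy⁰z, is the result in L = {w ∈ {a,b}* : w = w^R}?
No

xy⁰z = ε · ε · ba = ba.
ba reversed is ab ≠ ba, so it is not a palindrome and is not in L.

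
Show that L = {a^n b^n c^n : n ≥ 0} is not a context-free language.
Assume for contradiction that L is context-free, and let p ≥ 1 be the pumping length given by the pumping lemma for CFLs.
Choose s = a^p b^p c^p. Then s ∈ L and |s| = 3p ≥ p.
By the CFL pumping lemma, s = uvxyz for some u, v, x, y, z with |vxy| ≤ p, |vy| ≥ 1, and uv^i xy^i z ∈ L for every i ≥ 0.

Because |vxy| ≤ p, the window vxy cannot contain both an a and a c: any substring of s containing both must include the entire block b^p plus at least one a and one c, so it has length ≥ p + 2 > p.
Hence at least one of the letters a, c does not occur in vy at all.

Take i = 0: the string uxz is obtained from s by deleting |vy| ≥ 1 symbols, so |uxz| = 3p − |vy| < 3p.
But the letter (a or c) that does not occur in vy still occurs exactly p times in uxz. Every string of L with exactly p copies of some letter is a^p b^p c^p, of length 3p. Since |uxz| < 3p, uxz ∉ L.

This contradicts the CFL pumping lemma, which requires uv^i xy^i z ∈ L for all i ≥ 0.
Hence L = {a^n b^n c^n : n ≥ 0} is not context-free. ∎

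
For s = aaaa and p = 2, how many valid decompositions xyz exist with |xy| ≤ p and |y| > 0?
3

For s = 'aaaa' with pumping length p = 2:

Constraints: |xy| ≤ 2, |y| > 0

Valid decompositions (|xy| ≤ p, |y| ≥ 1):
  • x='', y='a', z='aaa'
  • x='a', y='a', z='aa'
  • x='', y='aa', z='aa'

Total count: 3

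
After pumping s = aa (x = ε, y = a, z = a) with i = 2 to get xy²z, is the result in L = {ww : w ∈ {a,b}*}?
No

xy²z = ε · aa · a = aaa.
aaa has odd length 3, so it cannot be written as ww and is not in L.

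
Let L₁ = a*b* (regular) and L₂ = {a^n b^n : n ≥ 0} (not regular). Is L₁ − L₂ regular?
No — L₁ − L₂ is not regular.

a*b* − {a^n b^n} = {a^n b^m : n ≠ m}. If this were regular, then its complement intersected with a*b*, namely {a^n b^n : n ≥ 0}, would be regular too (closure under complement and intersection) — contradiction. So L₁ − L₂ is not regular.

Note that the bare facts "L₁ regular, L₂ non-regular" do not settle the question by themselves: the closure of regular languages under ∪, ∩, complement and difference applies only when BOTH operands are regular. With a non-regular operand the result can come out regular or non-regular depending on the specific languages, so one has to work out L₁ − L₂ for this particular pair, as above.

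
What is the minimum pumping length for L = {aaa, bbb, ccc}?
p = 4

For a finite language L, the pumping lemma holds vacuously if p > max|s| for s ∈ L.

The longest string in L = {aaa, bbb, ccc} has length 3.
If p = 4, then no string s ∈ L has |s| ≥ p, so the condition is vacuously true.

The minimum pumping length is p = 4.

Why no smaller p works: for any p ≤ 3, the longest string s ∈ L has |s| = 3 ≥ p, so it would
have to be pumpable; but pumping up (i = 2, 3, ...) produces ever longer strings, which cannot all lie in the
finite language L. So the pumping property fails for every p ≤ 3.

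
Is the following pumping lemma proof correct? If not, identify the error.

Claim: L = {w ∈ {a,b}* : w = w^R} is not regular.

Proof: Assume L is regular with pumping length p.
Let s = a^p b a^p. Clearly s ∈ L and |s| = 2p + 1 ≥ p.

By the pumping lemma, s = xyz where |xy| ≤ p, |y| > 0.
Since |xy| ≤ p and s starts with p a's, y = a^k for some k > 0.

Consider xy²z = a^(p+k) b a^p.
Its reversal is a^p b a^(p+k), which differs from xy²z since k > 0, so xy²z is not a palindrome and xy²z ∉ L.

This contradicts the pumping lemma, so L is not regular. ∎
The proof is correct.

This proof is valid because:
1. s = a^p b a^p is in L and is chosen in terms of p, so |s| ≥ p holds for every p
2. The decomposition analysis is correct: |xy| ≤ p forces y to lie inside the leading a's
3. The contradiction is valid: a^(p+k) b a^p has more a's before the b than after it, so it is not a palindrome
4. The conclusion follows logically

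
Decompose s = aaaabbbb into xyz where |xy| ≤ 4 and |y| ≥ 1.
x = '', y = 'aa', z = 'aabbbb'

For s = aaaabbbb and p = 4, one valid decomposition is:
- x = '' (length 0)
- y = 'aa' (length 2)
- z = 'aabbbb' (length 6)

Verification:
- xyz = '' + 'aa' + 'aabbbb' = aaaabbbb ✓
- |xy| = 2 ≤ 4 ✓
- |y| = 2 > 0 ✓

All pumping lemma constraints are satisfied.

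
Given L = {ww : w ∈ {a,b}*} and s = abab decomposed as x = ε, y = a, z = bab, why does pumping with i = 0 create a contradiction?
xy⁰z = bab ∉ L

Pumping with i = 0 replaces y = a by y⁰ = ε:
- Original: s = xyz = abab; abab splits into halves ab · ab, which are equal, so it is in L (w = ab)
- Pumped: xy⁰z = ε · ε · bab = bab
- bab has odd length 3, so it cannot be written as ww and is not in L

The pumping lemma would require xy⁰z ∈ L, so this decomposition yields a contradiction.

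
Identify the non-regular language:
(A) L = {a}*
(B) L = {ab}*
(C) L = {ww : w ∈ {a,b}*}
(C) {ww : w ∈ {a,b}*}

(C) L = {ww : w ∈ {a,b}*} is NOT regular.

The pumping lemma can be used to prove this:
After pumping, the two halves no longer match

The other languages are regular because they can be recognized by finite automata.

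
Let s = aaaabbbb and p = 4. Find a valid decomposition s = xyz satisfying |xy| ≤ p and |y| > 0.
x = 'aaa', y = 'a', z = 'bbbb'

For s = aaaabbbb and p = 4, one valid decomposition is:
- x = 'aaa' (length 3)
- y = 'a' (length 1)
- z = 'bbbb' (length 4)

Verification:
- xyz = 'aaa' + 'a' + 'bbbb' = aaaabbbb ✓
- |xy| = 4 ≤ 4 ✓
- |y| = 1 > 0 ✓

All pumping lemma constraints are satisfied.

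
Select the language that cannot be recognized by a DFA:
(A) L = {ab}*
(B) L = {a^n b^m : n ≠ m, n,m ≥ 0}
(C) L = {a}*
(B) {a^n b^m : n ≠ m, n,m ≥ 0}

(B) L = {a^n b^m : n ≠ m, n,m ≥ 0} is NOT regular.

The pumping lemma can be used to prove this:
After pumping a's, we can make n = m

The other languages are regular because they can be recognized by finite automata.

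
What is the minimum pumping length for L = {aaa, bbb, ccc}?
p = 4

For a finite language L, the pumping lemma holds vacuously if p > max|s| for s ∈ L.

The longest string in L = {aaa, bbb, ccc} has length 3.
If p = 4, then no string s ∈ L has |s| ≥ p, so the condition is vacuously true.

The minimum pumping length is p = 4.

Why no smaller p works: for any p ≤ 3, the longest string s ∈ L has |s| = 3 ≥ p, so it would
have to be pumpable; but pumping up (i = 2, 3, ...) produces ever longer strings, which cannot all lie in the
finite language L. So the pumping property fails for every p ≤ 3.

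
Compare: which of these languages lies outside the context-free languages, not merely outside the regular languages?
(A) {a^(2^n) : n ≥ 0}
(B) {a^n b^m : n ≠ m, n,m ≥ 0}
(A) {a^(2^n) : n ≥ 0}

(A) {a^(2^n) : n ≥ 0} requires the CFL pumping lemma.

- {a^n b^m : n ≠ m, n,m ≥ 0} is context-free (but not regular)
  • Can be shown non-regular with the regular pumping lemma
  • After pumping a's, we can make n = m

- {a^(2^n) : n ≥ 0} is NOT context-free
  • Requires the CFL pumping lemma to prove
  • Gaps between powers of 2 grow exponentially

The CFL pumping lemma is "stronger" in that it can prove non-membership
in the larger class of context-free languages.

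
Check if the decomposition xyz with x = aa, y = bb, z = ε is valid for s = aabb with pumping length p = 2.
Violated: |xy| ≤ p

The decomposition x = aa, y = bb, z = ε for s = aabb with p = 2
violates the constraint: |xy| ≤ p

|xy| = |aabb| = 4 > 2 = p. The decomposition puts too many characters in xy.

Pumping lemma constraints:
1. xyz = s (decomposition is valid)
2. |xy| ≤ p
3. |y| > 0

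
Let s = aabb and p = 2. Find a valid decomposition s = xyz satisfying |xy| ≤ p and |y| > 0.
x = 'a', y = 'a', z = 'bb'

For s = aabb and p = 2, one valid decomposition is:
- x = 'a' (length 1)
- y = 'a' (length 1)
- z = 'bb' (length 2)

Verification:
- xyz = 'a' + 'a' + 'bb' = aabb ✓
- |xy| = 2 ≤ 2 ✓
- |y| = 1 > 0 ✓

All pumping lemma constraints are satisfied.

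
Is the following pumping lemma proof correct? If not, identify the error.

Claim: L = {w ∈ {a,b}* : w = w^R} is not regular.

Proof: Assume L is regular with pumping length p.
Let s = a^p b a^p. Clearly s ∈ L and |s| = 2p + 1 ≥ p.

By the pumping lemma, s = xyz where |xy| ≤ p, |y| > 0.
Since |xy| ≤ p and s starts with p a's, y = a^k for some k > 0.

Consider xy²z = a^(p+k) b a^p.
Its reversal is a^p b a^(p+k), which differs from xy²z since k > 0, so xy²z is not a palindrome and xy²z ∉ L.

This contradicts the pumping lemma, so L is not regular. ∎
The proof is correct.

This proof is valid because:
1. s = a^p b a^p is in L and is chosen in terms of p, so |s| ≥ p holds for every p
2. The decomposition analysis is correct: |xy| ≤ p forces y to lie inside the leading a's
3. The contradiction is valid: a^(p+k) b a^p has more a's before the b than after it, so it is not a palindrome
4. The conclusion follows logically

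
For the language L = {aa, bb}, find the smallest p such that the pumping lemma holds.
p = 3

For a finite language L, the pumping lemma holds vacuously if p > max|s| for s ∈ L.

The longest string in L = {aa, bb} has length 2.
If p = 3, then no string s ∈ L has |s| ≥ p, so the condition is vacuously true.

The minimum pumping length is p = 3.

Why no smaller p works: for any p ≤ 2, the longest string s ∈ L has |s| = 2 ≥ p, so it would
have to be pumpable; but pumping up (i = 2, 3, ...) produces ever longer strings, which cannot all lie in the
finite language L. So the pumping property fails for every p ≤ 2.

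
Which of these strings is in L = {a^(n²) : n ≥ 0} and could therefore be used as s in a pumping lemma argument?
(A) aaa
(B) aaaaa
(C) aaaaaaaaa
(C) aaaaaaaaa

The pumping lemma is applied to a string s that lies in L, so first check membership of each option:
- (A) aaa has length 3, strictly between 1² = 1 and 2² = 4, so it is not in L ✗
- (B) aaaaa has length 5, strictly between 2² = 4 and 3² = 9, so it is not in L ✗
- (C) aaaaaaaaa has length 9 = 3², a perfect square, so it is in L ✓

Only (C) aaaaaaaaa is in L, so it is the only candidate that could play the role of s.
(In a complete proof one picks s in terms of the pumping length p so that |s| ≥ p is guaranteed; a fixed string like aaaaaaaaa illustrates the shape of such an s.)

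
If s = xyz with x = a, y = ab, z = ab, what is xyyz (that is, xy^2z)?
aababab

Given x = 'a', y = 'ab', z = 'ab' and i = 2:

xy^2z = x + y·y·...·y (2 times) + z
       = 'a' + 'ab'^2 + 'ab'
       = 'a' + 'abab' + 'ab'
       = 'aababab'

The pumped string is 'aababab' with length 7.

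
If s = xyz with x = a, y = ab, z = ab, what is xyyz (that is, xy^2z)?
aababab

Given x = 'a', y = 'ab', z = 'ab' and i = 2:

xy^2z = x + y·y·...·y (2 times) + z
       = 'a' + 'ab'^2 + 'ab'
       = 'a' + 'abab' + 'ab'
       = 'aababab'

The pumped string is 'aababab' with length 7.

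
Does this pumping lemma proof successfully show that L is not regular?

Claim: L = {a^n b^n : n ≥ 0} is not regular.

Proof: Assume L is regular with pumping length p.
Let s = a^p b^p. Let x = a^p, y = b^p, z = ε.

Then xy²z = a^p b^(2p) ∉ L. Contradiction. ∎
The proof is INCORRECT.

Error: The decomposition violates |xy| ≤ p.
With x = a^p and y = b^p, we have |xy| = 2p > p.
The pumping lemma requires |xy| ≤ p, so y must be within the first p characters.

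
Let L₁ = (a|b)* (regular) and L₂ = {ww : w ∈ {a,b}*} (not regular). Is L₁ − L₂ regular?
No — L₁ − L₂ is not regular.

L₁ − L₂ is the complement of {ww} within {a,b}*. If it were regular, its complement {ww} would be regular as well (regular languages are closed under complement) — contradiction. So L₁ − L₂ is not regular.

Note that the bare facts "L₁ regular, L₂ non-regular" do not settle the question by themselves: the closure of regular languages under ∪, ∩, complement and difference applies only when BOTH operands are regular. With a non-regular operand the result can come out regular or non-regular depending on the specific languages, so one has to work out L₁ − L₂ for this particular pair, as above.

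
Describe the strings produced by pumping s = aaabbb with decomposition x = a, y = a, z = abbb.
{xy^i z : i ≥ 0} = {a^(2+i) b^3 : i ≥ 0} = {aabbb, aaabbb, aaaabbb, ...}

With x = a, y = a, z = abbb: Starting with aaabbb and pumping the second 'a', we get strings with 2+i a's followed by 3 b's for i = 0, 1, 2, ...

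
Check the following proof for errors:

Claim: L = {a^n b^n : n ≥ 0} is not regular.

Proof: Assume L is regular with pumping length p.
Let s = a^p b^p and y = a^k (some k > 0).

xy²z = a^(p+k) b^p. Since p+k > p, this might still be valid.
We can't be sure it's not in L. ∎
The proof is INCORRECT.

Error: The conclusion is wrong.
xy²z = a^(p+k) b^p is definitely NOT in L because the number of a's (p+k) ≠ number of b's (p).
The proof incorrectly doubts what is actually a valid contradiction.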